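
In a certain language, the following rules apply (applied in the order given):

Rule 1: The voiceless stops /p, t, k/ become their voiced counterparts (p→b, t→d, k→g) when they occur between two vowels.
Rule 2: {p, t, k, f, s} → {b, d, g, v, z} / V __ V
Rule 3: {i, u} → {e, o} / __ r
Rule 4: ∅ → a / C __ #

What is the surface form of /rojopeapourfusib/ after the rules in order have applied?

Rule 1 (intervocalic voicing): /p/ is a voiceless stop between vowels /o/ and /e/, so it voices to [b]. /p/ is a voiceless stop between vowels /a/ and /o/, so it voices to [b]. /rojopeapourfusib/ → rojobeabourfusib.
Rule 2 (intervocalic voicing): /s/ is a voiceless obstruent between vowels /u/ and /i/, so it voices to [z]. /rojobeabourfusib/ → rojobeabourfuzib.
Rule 3 (pre-rhotic lowering): /u/ is a high vowel immediately before /r/, so it lowers to [o]. /rojobeabourfuzib/ → rojobeaboorfuzib.
Rule 4 (final a-epenthesis): the form ends in the consonant /b/, so [a] is inserted word-finally. /rojobeaboorfuzib/ → rojobeaboorfuziba.

rojobeaboorfuziba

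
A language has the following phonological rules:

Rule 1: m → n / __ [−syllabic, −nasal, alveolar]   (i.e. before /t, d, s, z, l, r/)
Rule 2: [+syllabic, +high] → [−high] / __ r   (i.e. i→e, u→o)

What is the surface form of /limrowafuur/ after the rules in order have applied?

Rule 1 (nasal place assimilation): /m/ precedes the alveolar consonant /r/, so it assimilates in place to [n]. /limrowafuur/ → linrowafuur.
Rule 2 (pre-rhotic lowering): /u/ is a high vowel immediately before /r/, so it lowers to [o]. /linrowafuur/ → linrowafuor.

linrowafuor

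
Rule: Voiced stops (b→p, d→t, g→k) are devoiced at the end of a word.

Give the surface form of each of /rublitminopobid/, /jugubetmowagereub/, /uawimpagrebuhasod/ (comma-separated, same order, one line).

/rublitminopobid/: /d/ is a voiced stop in word-final position, so it devoices to [t]. → [rublitminopobit].
/jugubetmowagereub/: /b/ is a voiced stop in word-final position, so it devoices to [p]. → [jugubetmowagereup].
/uawimpagrebuhasod/: /d/ is a voiced stop in word-final position, so it devoices to [t]. → [uawimpagrebuhasot].

rublitminopobit, jugubetmowagereup, uawimpagrebuhasot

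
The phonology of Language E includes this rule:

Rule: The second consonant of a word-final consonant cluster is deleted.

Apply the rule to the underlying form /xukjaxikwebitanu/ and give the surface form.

No segment of /xukjaxikwebitanu/ meets the structural description of the rule, so the form surfaces unchanged.

xukjaxikwebitanu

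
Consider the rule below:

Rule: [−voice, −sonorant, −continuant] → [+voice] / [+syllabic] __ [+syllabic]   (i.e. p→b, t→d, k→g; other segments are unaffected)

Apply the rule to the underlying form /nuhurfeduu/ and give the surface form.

No segment of /nuhurfeduu/ meets the structural description of the rule, so the form surfaces unchanged.

nuhurfeduu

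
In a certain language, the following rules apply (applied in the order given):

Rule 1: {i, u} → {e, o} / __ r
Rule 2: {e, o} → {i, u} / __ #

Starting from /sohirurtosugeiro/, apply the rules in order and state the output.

Rule 1 (pre-rhotic lowering): /i/ is a high vowel immediately before /r/, so it lowers to [e]. /u/ is a high vowel immediately before /r/, so it lowers to [o]. /i/ is a high vowel immediately before /r/, so it lowers to [e]. /sohirurtosugeiro/ → soherortosugeero.
Rule 2 (final vowel raising): /o/ is a mid vowel in word-final position, so it raises to [u]. /soherortosugeero/ → soherortosugeeru.

soherortosugeeru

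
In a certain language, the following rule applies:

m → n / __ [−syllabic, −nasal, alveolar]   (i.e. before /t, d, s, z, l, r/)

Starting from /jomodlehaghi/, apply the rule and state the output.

jomodlehaghi

No segment of /jomodlehaghi/ meets the structural description of the rule, so the form surfaces unchanged.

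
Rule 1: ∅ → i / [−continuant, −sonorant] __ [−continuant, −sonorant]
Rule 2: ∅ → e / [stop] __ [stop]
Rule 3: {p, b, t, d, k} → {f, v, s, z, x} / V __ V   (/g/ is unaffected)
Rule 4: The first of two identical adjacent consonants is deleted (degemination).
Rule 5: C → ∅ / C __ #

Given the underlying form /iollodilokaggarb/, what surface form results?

ioloziloxagigar

Rule 1 (stop-cluster i-epenthesis): /g/ and /g/ form a stop–stop cluster, so [i] is inserted between them. /iollodilokaggarb/ → iollodilokagigarb.
Rule 2 (stop-cluster e-epenthesis): no segment meets the environment; /iollodilokagigarb/ is unchanged.
Rule 3 (intervocalic spirantization): /d/ is a stop between vowels /o/ and /i/, so it spirantizes to the fricative [z]. /k/ is a stop between vowels /o/ and /a/, so it spirantizes to the fricative [x]. /iollodilokagigarb/ → iolloziloxagigarb.
Rule 4 (degemination): /ll/ is a geminate; the first /l/ deletes. /iolloziloxagigarb/ → ioloziloxagigarb.
Rule 5 (final cluster simplification): /b/ is the second consonant of a word-final cluster /rb/, so it deletes. /ioloziloxagigarb/ → ioloziloxagigar.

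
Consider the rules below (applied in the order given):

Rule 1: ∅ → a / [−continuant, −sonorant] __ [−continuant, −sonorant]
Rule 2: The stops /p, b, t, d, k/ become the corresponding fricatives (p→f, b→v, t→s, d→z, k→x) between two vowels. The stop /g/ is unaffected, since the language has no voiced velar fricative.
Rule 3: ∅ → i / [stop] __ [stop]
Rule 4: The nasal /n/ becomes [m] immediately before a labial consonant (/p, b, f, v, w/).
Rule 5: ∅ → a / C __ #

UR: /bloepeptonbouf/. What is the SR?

Rule 1 (stop-cluster a-epenthesis): /p/ and /t/ form a stop–stop cluster, so [a] is inserted between them. /bloepeptonbouf/ → bloepepatonbouf.
Rule 2 (intervocalic spirantization): /p/ is a stop between vowels /e/ and /e/, so it spirantizes to the fricative [f]. /p/ is a stop between vowels /e/ and /a/, so it spirantizes to the fricative [f]. /t/ is a stop between vowels /a/ and /o/, so it spirantizes to the fricative [s]. /bloepepatonbouf/ → bloefefasonbouf.
Rule 3 (stop-cluster i-epenthesis): no segment meets the environment; /bloefefasonbouf/ is unchanged.
Rule 4 (nasal place assimilation): /n/ precedes the labial consonant /b/, so it assimilates in place to [m]. /bloefefasonbouf/ → bloefefasombouf.
Rule 5 (final a-epenthesis): the form ends in the consonant /f/, so [a] is inserted word-finally. /bloefefasombouf/ → bloefefasomboufa.

bloefefasomboufa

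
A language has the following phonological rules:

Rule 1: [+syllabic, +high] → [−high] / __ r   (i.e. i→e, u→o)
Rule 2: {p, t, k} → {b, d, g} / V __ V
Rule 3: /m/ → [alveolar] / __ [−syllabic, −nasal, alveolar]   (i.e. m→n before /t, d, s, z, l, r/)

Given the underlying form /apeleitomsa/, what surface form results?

abeleidonsa

Rule 1 (pre-rhotic lowering): no segment meets the environment; /apeleitomsa/ is unchanged.
Rule 2 (intervocalic voicing): /p/ is a voiceless stop between vowels /a/ and /e/, so it voices to [b]. /t/ is a voiceless stop between vowels /i/ and /o/, so it voices to [d]. /apeleitomsa/ → abeleidomsa.
Rule 3 (nasal place assimilation): /m/ precedes the alveolar consonant /s/, so it assimilates in place to [n]. /abeleidomsa/ → abeleidonsa.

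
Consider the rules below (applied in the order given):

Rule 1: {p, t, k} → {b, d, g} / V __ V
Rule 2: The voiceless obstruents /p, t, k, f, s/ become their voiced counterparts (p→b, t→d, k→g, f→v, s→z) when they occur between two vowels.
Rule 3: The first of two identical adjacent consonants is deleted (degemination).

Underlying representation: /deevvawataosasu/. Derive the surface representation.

deevawadaozazu

Rule 1 (intervocalic voicing): /t/ is a voiceless stop between vowels /a/ and /a/, so it voices to [d]. /deevvawataosasu/ → deevvawadaosasu.
Rule 2 (intervocalic voicing): /s/ is a voiceless obstruent between vowels /o/ and /a/, so it voices to [z]. /s/ is a voiceless obstruent between vowels /a/ and /u/, so it voices to [z]. /deevvawadaosasu/ → deevvawadaozazu.
Rule 3 (degemination): /vv/ is a geminate; the first /v/ deletes. /deevvawadaozazu/ → deevawadaozazu.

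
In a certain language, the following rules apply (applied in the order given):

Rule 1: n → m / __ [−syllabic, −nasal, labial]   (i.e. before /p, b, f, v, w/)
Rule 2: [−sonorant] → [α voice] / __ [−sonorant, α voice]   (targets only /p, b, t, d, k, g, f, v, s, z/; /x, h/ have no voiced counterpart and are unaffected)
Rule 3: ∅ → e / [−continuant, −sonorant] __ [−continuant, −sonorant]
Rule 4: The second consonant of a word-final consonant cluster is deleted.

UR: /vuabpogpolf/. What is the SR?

Rule 1 (nasal place assimilation): no segment meets the environment; /vuabpogpolf/ is unchanged.
Rule 2 (regressive voicing assimilation): /b/ precedes the voiceless obstruent /p/, so it devoices to [p] by assimilation. /g/ precedes the voiceless obstruent /p/, so it devoices to [k] by assimilation. /vuabpogpolf/ → vuappokpolf.
Rule 3 (stop-cluster e-epenthesis): /p/ and /p/ form a stop–stop cluster, so [e] is inserted between them. /k/ and /p/ form a stop–stop cluster, so [e] is inserted between them. /vuappokpolf/ → vuapepokepolf.
Rule 4 (final cluster simplification): /f/ is the second consonant of a word-final cluster /lf/, so it deletes. /vuapepokepolf/ → vuapepokepol.

vuapepokepol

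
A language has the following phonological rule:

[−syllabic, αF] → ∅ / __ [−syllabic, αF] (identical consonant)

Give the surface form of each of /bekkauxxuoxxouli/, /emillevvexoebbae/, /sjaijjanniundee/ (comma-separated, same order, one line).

bekauxuoxouli, emilevexoebae, sjaijaniundee

/bekkauxxuoxxouli/: /kk/ is a geminate; the first /k/ deletes. /xx/ is a geminate; the first /x/ deletes. /xx/ is a geminate; the first /x/ deletes. → [bekauxuoxouli].
/emillevvexoebbae/: /ll/ is a geminate; the first /l/ deletes. /vv/ is a geminate; the first /v/ deletes. /bb/ is a geminate; the first /b/ deletes. → [emilevexoebae].
/sjaijjanniundee/: /jj/ is a geminate; the first /j/ deletes. /nn/ is a geminate; the first /n/ deletes. → [sjaijaniundee].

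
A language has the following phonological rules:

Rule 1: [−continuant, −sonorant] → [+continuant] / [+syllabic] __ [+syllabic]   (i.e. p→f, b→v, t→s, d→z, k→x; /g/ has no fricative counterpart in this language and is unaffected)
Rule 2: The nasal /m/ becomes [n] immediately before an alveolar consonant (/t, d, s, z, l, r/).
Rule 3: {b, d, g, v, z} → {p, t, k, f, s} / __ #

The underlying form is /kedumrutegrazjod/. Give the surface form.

Rule 1 (intervocalic spirantization): /d/ is a stop between vowels /e/ and /u/, so it spirantizes to the fricative [z]. /t/ is a stop between vowels /u/ and /e/, so it spirantizes to the fricative [s]. /kedumrutegrazjod/ → kezumrusegrazjod.
Rule 2 (nasal place assimilation): /m/ precedes the alveolar consonant /r/, so it assimilates in place to [n]. /kezumrusegrazjod/ → kezunrusegrazjod.
Rule 3 (final devoicing): /d/ is a voiced obstruent in word-final position, so it devoices to [t]. /kezunrusegrazjod/ → kezunrusegrazjot.

kezunrusegrazjot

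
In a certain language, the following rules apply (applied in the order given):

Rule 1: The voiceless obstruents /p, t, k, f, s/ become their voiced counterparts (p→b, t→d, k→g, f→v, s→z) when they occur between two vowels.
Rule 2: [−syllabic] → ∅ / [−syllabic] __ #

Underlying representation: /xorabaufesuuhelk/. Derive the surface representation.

Rule 1 (intervocalic voicing): /f/ is a voiceless obstruent between vowels /u/ and /e/, so it voices to [v]. /s/ is a voiceless obstruent between vowels /e/ and /u/, so it voices to [z]. /xorabaufesuuhelk/ → xorabauvezuuhelk.
Rule 2 (final cluster simplification): /k/ is the second consonant of a word-final cluster /lk/, so it deletes. /xorabauvezuuhelk/ → xorabauvezuuhel.

xorabauvezuuhel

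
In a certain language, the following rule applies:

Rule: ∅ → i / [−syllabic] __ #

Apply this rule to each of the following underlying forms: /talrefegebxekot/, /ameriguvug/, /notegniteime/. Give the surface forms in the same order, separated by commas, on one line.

talrefegebxekoti, ameriguvugi, notegniteime

/talrefegebxekot/: the form ends in the consonant /t/, so [i] is inserted word-finally. → [talrefegebxekoti].
/ameriguvug/: the form ends in the consonant /g/, so [i] is inserted word-finally. → [ameriguvugi].
/notegniteime/: the rule's environment is not met; surfaces unchanged as [notegniteime].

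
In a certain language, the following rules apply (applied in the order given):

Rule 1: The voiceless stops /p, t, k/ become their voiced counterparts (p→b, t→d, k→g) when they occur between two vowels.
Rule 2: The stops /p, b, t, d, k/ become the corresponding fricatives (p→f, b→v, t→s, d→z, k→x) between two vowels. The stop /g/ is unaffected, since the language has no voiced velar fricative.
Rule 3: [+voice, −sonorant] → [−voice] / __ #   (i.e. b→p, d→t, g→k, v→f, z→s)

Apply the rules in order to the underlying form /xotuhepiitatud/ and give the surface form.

Rule 1 (intervocalic voicing): /t/ is a voiceless stop between vowels /o/ and /u/, so it voices to [d]. /p/ is a voiceless stop between vowels /e/ and /i/, so it voices to [b]. /t/ is a voiceless stop between vowels /i/ and /a/, so it voices to [d]. /t/ is a voiceless stop between vowels /a/ and /u/, so it voices to [d]. /xotuhepiitatud/ → xoduhebiidadud.
Rule 2 (intervocalic spirantization): /d/ is a stop between vowels /o/ and /u/, so it spirantizes to the fricative [z]. /b/ is a stop between vowels /e/ and /i/, so it spirantizes to the fricative [v]. /d/ is a stop between vowels /i/ and /a/, so it spirantizes to the fricative [z]. /d/ is a stop between vowels /a/ and /u/, so it spirantizes to the fricative [z]. /xoduhebiidadud/ → xozuheviizazud.
Rule 3 (final devoicing): /d/ is a voiced obstruent in word-final position, so it devoices to [t]. /xozuheviizazud/ → xozuheviizazut.

xozuheviizazut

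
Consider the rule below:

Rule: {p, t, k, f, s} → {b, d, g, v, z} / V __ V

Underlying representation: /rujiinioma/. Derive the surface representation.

rujiinioma

No segment of /rujiinioma/ meets the structural description of the rule, so the form surfaces unchanged.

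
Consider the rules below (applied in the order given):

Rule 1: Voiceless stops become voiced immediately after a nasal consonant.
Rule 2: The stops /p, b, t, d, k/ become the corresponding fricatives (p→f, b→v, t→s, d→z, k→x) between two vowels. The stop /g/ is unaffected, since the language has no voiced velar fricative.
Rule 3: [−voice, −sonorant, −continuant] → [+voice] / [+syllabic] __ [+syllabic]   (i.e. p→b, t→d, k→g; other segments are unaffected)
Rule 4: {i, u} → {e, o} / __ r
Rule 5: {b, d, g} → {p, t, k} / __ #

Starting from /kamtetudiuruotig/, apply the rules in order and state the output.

kamdesuzioruosik

Rule 1 (post-nasal voicing): /t/ is a voiceless stop immediately after the nasal /m/, so it voices to [d]. /kamtetudiuruotig/ → kamdetudiuruotig.
Rule 2 (intervocalic spirantization): /t/ is a stop between vowels /e/ and /u/, so it spirantizes to the fricative [s]. /d/ is a stop between vowels /u/ and /i/, so it spirantizes to the fricative [z]. /t/ is a stop between vowels /o/ and /i/, so it spirantizes to the fricative [s]. /kamdetudiuruotig/ → kamdesuziuruosig.
Rule 3 (intervocalic voicing): no segment meets the environment; /kamdesuziuruosig/ is unchanged.
Rule 4 (pre-rhotic lowering): /u/ is a high vowel immediately before /r/, so it lowers to [o]. /kamdesuziuruosig/ → kamdesuzioruosig.
Rule 5 (final devoicing): /g/ is a voiced stop in word-final position, so it devoices to [k]. /kamdesuzioruosig/ → kamdesuzioruosik.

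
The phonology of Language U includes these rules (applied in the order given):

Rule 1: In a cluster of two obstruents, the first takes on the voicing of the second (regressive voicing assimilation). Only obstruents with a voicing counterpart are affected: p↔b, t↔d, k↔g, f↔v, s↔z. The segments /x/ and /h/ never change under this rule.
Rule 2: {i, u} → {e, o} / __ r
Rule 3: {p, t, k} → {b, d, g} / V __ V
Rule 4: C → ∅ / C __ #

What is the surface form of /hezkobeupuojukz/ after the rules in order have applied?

Rule 1 (regressive voicing assimilation): /z/ precedes the voiceless obstruent /k/, so it devoices to [s] by assimilation. /k/ precedes the voiced obstruent /z/, so it voices to [g] by assimilation. /hezkobeupuojukz/ → heskobeupuojugz.
Rule 2 (pre-rhotic lowering): no segment meets the environment; /heskobeupuojugz/ is unchanged.
Rule 3 (intervocalic voicing): /p/ is a voiceless stop between vowels /u/ and /u/, so it voices to [b]. /heskobeupuojugz/ → heskobeubuojugz.
Rule 4 (final cluster simplification): /z/ is the second consonant of a word-final cluster /gz/, so it deletes. /heskobeubuojugz/ → heskobeubuojug.

heskobeubuojug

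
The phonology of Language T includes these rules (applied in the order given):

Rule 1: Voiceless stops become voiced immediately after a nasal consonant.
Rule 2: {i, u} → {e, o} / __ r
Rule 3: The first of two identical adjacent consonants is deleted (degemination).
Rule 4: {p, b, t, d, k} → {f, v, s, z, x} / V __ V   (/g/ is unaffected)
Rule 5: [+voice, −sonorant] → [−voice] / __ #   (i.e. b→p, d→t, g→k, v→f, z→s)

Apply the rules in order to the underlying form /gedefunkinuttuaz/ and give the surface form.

gezefunginusuas

Rule 1 (post-nasal voicing): /k/ is a voiceless stop immediately after the nasal /n/, so it voices to [g]. /gedefunkinuttuaz/ → gedefunginuttuaz.
Rule 2 (pre-rhotic lowering): no segment meets the environment; /gedefunginuttuaz/ is unchanged.
Rule 3 (degemination): /tt/ is a geminate; the first /t/ deletes. /gedefunginuttuaz/ → gedefunginutuaz.
Rule 4 (intervocalic spirantization): /d/ is a stop between vowels /e/ and /e/, so it spirantizes to the fricative [z]. /t/ is a stop between vowels /u/ and /u/, so it spirantizes to the fricative [s]. /gedefunginutuaz/ → gezefunginusuaz.
Rule 5 (final devoicing): /z/ is a voiced obstruent in word-final position, so it devoices to [s]. /gezefunginusuaz/ → gezefunginusuas.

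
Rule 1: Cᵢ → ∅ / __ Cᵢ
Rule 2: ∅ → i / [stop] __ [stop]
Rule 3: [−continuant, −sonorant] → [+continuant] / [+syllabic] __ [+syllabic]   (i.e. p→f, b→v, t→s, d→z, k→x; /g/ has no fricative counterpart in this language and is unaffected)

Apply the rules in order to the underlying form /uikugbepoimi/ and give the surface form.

Rule 1 (degemination): no segment meets the environment; /uikugbepoimi/ is unchanged.
Rule 2 (stop-cluster i-epenthesis): /g/ and /b/ form a stop–stop cluster, so [i] is inserted between them. /uikugbepoimi/ → uikugibepoimi.
Rule 3 (intervocalic spirantization): /k/ is a stop between vowels /i/ and /u/, so it spirantizes to the fricative [x]. /b/ is a stop between vowels /i/ and /e/, so it spirantizes to the fricative [v]. /p/ is a stop between vowels /e/ and /o/, so it spirantizes to the fricative [f]. /uikugibepoimi/ → uixugivefoimi.

uixugivefoimi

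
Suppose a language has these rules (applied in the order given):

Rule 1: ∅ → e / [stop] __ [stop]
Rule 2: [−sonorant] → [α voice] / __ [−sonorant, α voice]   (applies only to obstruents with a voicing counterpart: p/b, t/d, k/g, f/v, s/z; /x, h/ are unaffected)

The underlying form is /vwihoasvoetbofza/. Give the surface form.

Rule 1 (stop-cluster e-epenthesis): /t/ and /b/ form a stop–stop cluster, so [e] is inserted between them. /vwihoasvoetbofza/ → vwihoasvoetebofza.
Rule 2 (regressive voicing assimilation): /s/ precedes the voiced obstruent /v/, so it voices to [z] by assimilation. /f/ precedes the voiced obstruent /z/, so it voices to [v] by assimilation. /vwihoasvoetebofza/ → vwihoazvoetebovza.

vwihoazvoetebovza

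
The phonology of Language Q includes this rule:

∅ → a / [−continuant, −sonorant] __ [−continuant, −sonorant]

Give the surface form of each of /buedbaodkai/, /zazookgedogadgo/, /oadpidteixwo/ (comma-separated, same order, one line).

/buedbaodkai/: /d/ and /b/ form a stop–stop cluster, so [a] is inserted between them. /d/ and /k/ form a stop–stop cluster, so [a] is inserted between them. → [buedabaodakai].
/zazookgedogadgo/: /k/ and /g/ form a stop–stop cluster, so [a] is inserted between them. /d/ and /g/ form a stop–stop cluster, so [a] is inserted between them. → [zazookagedogadago].
/oadpidteixwo/: /d/ and /p/ form a stop–stop cluster, so [a] is inserted between them. /d/ and /t/ form a stop–stop cluster, so [a] is inserted between them. → [oadapidateixwo].

buedabaodakai, zazookagedogadago, oadapidateixwo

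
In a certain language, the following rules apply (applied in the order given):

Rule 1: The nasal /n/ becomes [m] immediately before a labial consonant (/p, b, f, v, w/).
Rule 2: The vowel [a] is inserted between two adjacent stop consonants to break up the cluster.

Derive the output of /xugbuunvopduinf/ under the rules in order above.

Rule 1 (nasal place assimilation): /n/ precedes the labial consonant /v/, so it assimilates in place to [m]. /n/ precedes the labial consonant /f/, so it assimilates in place to [m]. /xugbuunvopduinf/ → xugbuumvopduimf.
Rule 2 (stop-cluster a-epenthesis): /g/ and /b/ form a stop–stop cluster, so [a] is inserted between them. /p/ and /d/ form a stop–stop cluster, so [a] is inserted between them. /xugbuumvopduimf/ → xugabuumvopaduimf.

xugabuumvopaduimf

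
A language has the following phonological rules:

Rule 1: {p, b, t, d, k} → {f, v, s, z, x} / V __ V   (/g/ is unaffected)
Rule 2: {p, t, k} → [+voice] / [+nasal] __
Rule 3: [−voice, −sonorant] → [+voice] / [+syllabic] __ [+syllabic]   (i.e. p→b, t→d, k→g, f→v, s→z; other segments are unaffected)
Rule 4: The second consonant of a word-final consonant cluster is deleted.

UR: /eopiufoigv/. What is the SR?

eoviuvoig

Rule 1 (intervocalic spirantization): /p/ is a stop between vowels /o/ and /i/, so it spirantizes to the fricative [f]. /eopiufoigv/ → eofiufoigv.
Rule 2 (post-nasal voicing): no segment meets the environment; /eofiufoigv/ is unchanged.
Rule 3 (intervocalic voicing): /f/ is a voiceless obstruent between vowels /o/ and /i/, so it voices to [v]. /f/ is a voiceless obstruent between vowels /u/ and /o/, so it voices to [v]. /eofiufoigv/ → eoviuvoigv.
Rule 4 (final cluster simplification): /v/ is the second consonant of a word-final cluster /gv/, so it deletes. /eoviuvoigv/ → eoviuvoig.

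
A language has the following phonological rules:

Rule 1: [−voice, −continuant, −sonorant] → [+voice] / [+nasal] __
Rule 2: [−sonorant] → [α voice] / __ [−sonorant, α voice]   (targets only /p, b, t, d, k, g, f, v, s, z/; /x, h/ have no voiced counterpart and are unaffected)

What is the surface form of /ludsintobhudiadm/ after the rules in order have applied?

lutsindophudiadm

Rule 1 (post-nasal voicing): /t/ is a voiceless stop immediately after the nasal /n/, so it voices to [d]. /ludsintobhudiadm/ → ludsindobhudiadm.
Rule 2 (regressive voicing assimilation): /d/ precedes the voiceless obstruent /s/, so it devoices to [t] by assimilation. /b/ precedes the voiceless obstruent /h/, so it devoices to [p] by assimilation. /ludsindobhudiadm/ → lutsindophudiadm.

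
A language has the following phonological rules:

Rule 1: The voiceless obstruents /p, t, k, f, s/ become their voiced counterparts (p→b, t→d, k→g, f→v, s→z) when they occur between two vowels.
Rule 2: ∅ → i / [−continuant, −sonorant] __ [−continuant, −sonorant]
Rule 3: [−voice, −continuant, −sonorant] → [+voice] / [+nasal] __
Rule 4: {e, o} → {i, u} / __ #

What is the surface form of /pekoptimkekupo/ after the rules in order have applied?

pegopitimgegubu

Rule 1 (intervocalic voicing): /k/ is a voiceless obstruent between vowels /e/ and /o/, so it voices to [g]. /k/ is a voiceless obstruent between vowels /e/ and /u/, so it voices to [g]. /p/ is a voiceless obstruent between vowels /u/ and /o/, so it voices to [b]. /pekoptimkekupo/ → pegoptimkegubo.
Rule 2 (stop-cluster i-epenthesis): /p/ and /t/ form a stop–stop cluster, so [i] is inserted between them. /pegoptimkegubo/ → pegopitimkegubo.
Rule 3 (post-nasal voicing): /k/ is a voiceless stop immediately after the nasal /m/, so it voices to [g]. /pegopitimkegubo/ → pegopitimgegubo.
Rule 4 (final vowel raising): /o/ is a mid vowel in word-final position, so it raises to [u]. /pegopitimgegubo/ → pegopitimgegubu.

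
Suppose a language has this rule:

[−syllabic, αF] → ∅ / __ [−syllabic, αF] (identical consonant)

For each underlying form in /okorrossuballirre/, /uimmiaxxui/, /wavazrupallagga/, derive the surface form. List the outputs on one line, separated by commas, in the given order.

okorosubalire, uimiaxui, wavazrupalaga

/okorrossuballirre/: /rr/ is a geminate; the first /r/ deletes. /ss/ is a geminate; the first /s/ deletes. /ll/ is a geminate; the first /l/ deletes. /rr/ is a geminate; the first /r/ deletes. → [okorosubalire].
/uimmiaxxui/: /mm/ is a geminate; the first /m/ deletes. /xx/ is a geminate; the first /x/ deletes. → [uimiaxui].
/wavazrupallagga/: /ll/ is a geminate; the first /l/ deletes. /gg/ is a geminate; the first /g/ deletes. → [wavazrupalaga].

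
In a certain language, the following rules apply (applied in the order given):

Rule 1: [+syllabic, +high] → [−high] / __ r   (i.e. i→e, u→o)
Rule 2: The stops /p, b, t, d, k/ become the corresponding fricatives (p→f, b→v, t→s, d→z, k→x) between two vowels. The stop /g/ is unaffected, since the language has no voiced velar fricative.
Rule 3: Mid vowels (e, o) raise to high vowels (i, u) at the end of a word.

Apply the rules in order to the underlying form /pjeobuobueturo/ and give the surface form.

pjeovuovuesoru

Rule 1 (pre-rhotic lowering): /u/ is a high vowel immediately before /r/, so it lowers to [o]. /pjeobuobueturo/ → pjeobuobuetoro.
Rule 2 (intervocalic spirantization): /b/ is a stop between vowels /o/ and /u/, so it spirantizes to the fricative [v]. /b/ is a stop between vowels /o/ and /u/, so it spirantizes to the fricative [v]. /t/ is a stop between vowels /e/ and /o/, so it spirantizes to the fricative [s]. /pjeobuobuetoro/ → pjeovuovuesoro.
Rule 3 (final vowel raising): /o/ is a mid vowel in word-final position, so it raises to [u]. /pjeovuovuesoro/ → pjeovuovuesoru.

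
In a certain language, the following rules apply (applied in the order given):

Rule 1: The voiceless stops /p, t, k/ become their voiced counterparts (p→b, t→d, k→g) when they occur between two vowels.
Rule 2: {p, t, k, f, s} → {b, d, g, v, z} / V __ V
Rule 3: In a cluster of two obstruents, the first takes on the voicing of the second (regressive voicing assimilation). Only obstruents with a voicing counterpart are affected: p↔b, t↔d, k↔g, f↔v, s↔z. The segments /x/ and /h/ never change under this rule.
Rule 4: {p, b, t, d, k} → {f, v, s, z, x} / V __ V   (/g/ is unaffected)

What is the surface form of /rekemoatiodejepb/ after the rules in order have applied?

Rule 1 (intervocalic voicing): /k/ is a voiceless stop between vowels /e/ and /e/, so it voices to [g]. /t/ is a voiceless stop between vowels /a/ and /i/, so it voices to [d]. /rekemoatiodejepb/ → regemoadiodejepb.
Rule 2 (intervocalic voicing): no segment meets the environment; /regemoadiodejepb/ is unchanged.
Rule 3 (regressive voicing assimilation): /p/ precedes the voiced obstruent /b/, so it voices to [b] by assimilation. /regemoadiodejepb/ → regemoadiodejebb.
Rule 4 (intervocalic spirantization): /d/ is a stop between vowels /a/ and /i/, so it spirantizes to the fricative [z]. /d/ is a stop between vowels /o/ and /e/, so it spirantizes to the fricative [z]. /regemoadiodejebb/ → regemoaziozejebb.

regemoaziozejebb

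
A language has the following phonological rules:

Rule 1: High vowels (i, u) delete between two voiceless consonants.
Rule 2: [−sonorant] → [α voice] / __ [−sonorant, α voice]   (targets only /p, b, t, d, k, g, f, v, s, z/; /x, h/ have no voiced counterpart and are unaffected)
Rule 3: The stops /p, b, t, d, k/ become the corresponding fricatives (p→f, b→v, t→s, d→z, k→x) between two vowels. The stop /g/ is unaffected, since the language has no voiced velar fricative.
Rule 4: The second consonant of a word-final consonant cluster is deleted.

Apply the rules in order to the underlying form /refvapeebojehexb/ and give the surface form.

revvafeevojehex

Rule 1 (high vowel syncope): no segment meets the environment; /refvapeebojehexb/ is unchanged.
Rule 2 (regressive voicing assimilation): /f/ precedes the voiced obstruent /v/, so it voices to [v] by assimilation. /refvapeebojehexb/ → revvapeebojehexb.
Rule 3 (intervocalic spirantization): /p/ is a stop between vowels /a/ and /e/, so it spirantizes to the fricative [f]. /b/ is a stop between vowels /e/ and /o/, so it spirantizes to the fricative [v]. /revvapeebojehexb/ → revvafeevojehexb.
Rule 4 (final cluster simplification): /b/ is the second consonant of a word-final cluster /xb/, so it deletes. /revvafeevojehexb/ → revvafeevojehex.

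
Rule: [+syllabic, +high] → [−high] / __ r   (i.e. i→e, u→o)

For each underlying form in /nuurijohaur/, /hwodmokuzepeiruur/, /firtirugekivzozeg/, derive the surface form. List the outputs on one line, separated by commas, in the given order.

nuorijohaor, hwodmokuzepeeruor, ferterugekivzozeg

/nuurijohaur/: /u/ is a high vowel immediately before /r/, so it lowers to [o]. /u/ is a high vowel immediately before /r/, so it lowers to [o]. → [nuorijohaor].
/hwodmokuzepeiruur/: /i/ is a high vowel immediately before /r/, so it lowers to [e]. /u/ is a high vowel immediately before /r/, so it lowers to [o]. → [hwodmokuzepeeruor].
/firtirugekivzozeg/: /i/ is a high vowel immediately before /r/, so it lowers to [e]. /i/ is a high vowel immediately before /r/, so it lowers to [e]. → [ferterugekivzozeg].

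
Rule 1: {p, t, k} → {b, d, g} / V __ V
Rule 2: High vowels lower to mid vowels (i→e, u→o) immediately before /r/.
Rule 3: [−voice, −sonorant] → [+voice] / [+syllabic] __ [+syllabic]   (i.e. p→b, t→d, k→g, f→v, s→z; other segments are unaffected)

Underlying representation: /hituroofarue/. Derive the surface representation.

Rule 1 (intervocalic voicing): /t/ is a voiceless stop between vowels /i/ and /u/, so it voices to [d]. /hituroofarue/ → hiduroofarue.
Rule 2 (pre-rhotic lowering): /u/ is a high vowel immediately before /r/, so it lowers to [o]. /hiduroofarue/ → hidoroofarue.
Rule 3 (intervocalic voicing): /f/ is a voiceless obstruent between vowels /o/ and /a/, so it voices to [v]. /hidoroofarue/ → hidoroovarue.

hidoroovarue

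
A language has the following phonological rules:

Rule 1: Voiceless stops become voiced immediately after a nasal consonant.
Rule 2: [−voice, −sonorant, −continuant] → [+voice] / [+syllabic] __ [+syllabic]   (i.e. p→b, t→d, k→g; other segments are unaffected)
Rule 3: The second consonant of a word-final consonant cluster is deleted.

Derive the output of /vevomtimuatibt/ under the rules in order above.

vevomdimuadib

Rule 1 (post-nasal voicing): /t/ is a voiceless stop immediately after the nasal /m/, so it voices to [d]. /vevomtimuatibt/ → vevomdimuatibt.
Rule 2 (intervocalic voicing): /t/ is a voiceless stop between vowels /a/ and /i/, so it voices to [d]. /vevomdimuatibt/ → vevomdimuadibt.
Rule 3 (final cluster simplification): /t/ is the second consonant of a word-final cluster /bt/, so it deletes. /vevomdimuadibt/ → vevomdimuadib.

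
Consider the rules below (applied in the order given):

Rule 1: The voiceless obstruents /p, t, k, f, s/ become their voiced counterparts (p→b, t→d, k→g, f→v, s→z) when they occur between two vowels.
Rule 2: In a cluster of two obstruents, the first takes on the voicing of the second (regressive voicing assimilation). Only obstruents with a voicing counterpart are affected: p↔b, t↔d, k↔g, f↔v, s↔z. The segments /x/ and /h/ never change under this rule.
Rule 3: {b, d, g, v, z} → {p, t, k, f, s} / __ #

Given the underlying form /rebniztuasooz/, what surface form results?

rebnistuazoos

Rule 1 (intervocalic voicing): /s/ is a voiceless obstruent between vowels /a/ and /o/, so it voices to [z]. /rebniztuasooz/ → rebniztuazooz.
Rule 2 (regressive voicing assimilation): /z/ precedes the voiceless obstruent /t/, so it devoices to [s] by assimilation. /rebniztuazooz/ → rebnistuazooz.
Rule 3 (final devoicing): /z/ is a voiced obstruent in word-final position, so it devoices to [s]. /rebnistuazooz/ → rebnistuazoos.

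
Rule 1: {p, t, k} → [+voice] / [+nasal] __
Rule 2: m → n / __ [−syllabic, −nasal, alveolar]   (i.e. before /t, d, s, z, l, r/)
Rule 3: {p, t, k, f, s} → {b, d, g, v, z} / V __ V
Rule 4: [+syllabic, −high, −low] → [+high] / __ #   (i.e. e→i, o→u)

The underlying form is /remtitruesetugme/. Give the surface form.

renditruezedugmi

Rule 1 (post-nasal voicing): /t/ is a voiceless stop immediately after the nasal /m/, so it voices to [d]. /remtitruesetugme/ → remditruesetugme.
Rule 2 (nasal place assimilation): /m/ precedes the alveolar consonant /d/, so it assimilates in place to [n]. /remditruesetugme/ → renditruesetugme.
Rule 3 (intervocalic voicing): /s/ is a voiceless obstruent between vowels /e/ and /e/, so it voices to [z]. /t/ is a voiceless obstruent between vowels /e/ and /u/, so it voices to [d]. /renditruesetugme/ → renditruezedugme.
Rule 4 (final vowel raising): /e/ is a mid vowel in word-final position, so it raises to [i]. /renditruezedugme/ → renditruezedugmi.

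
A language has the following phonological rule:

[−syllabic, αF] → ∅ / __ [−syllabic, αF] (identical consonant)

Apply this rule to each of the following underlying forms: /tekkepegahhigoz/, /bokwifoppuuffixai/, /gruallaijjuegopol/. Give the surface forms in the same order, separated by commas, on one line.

tekepegahigoz, bokwifopuufixai, grualaijuegopol

/tekkepegahhigoz/: /kk/ is a geminate; the first /k/ deletes. /hh/ is a geminate; the first /h/ deletes. → [tekepegahigoz].
/bokwifoppuuffixai/: /pp/ is a geminate; the first /p/ deletes. /ff/ is a geminate; the first /f/ deletes. → [bokwifopuufixai].
/gruallaijjuegopol/: /ll/ is a geminate; the first /l/ deletes. /jj/ is a geminate; the first /j/ deletes. → [grualaijuegopol].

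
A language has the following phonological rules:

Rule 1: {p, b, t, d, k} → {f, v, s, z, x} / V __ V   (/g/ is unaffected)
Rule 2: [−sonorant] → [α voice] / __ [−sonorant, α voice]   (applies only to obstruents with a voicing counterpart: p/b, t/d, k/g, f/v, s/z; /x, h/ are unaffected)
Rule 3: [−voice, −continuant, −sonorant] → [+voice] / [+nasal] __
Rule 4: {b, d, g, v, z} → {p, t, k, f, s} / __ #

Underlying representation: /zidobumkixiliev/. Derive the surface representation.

zizovumgixilief

Rule 1 (intervocalic spirantization): /d/ is a stop between vowels /i/ and /o/, so it spirantizes to the fricative [z]. /b/ is a stop between vowels /o/ and /u/, so it spirantizes to the fricative [v]. /zidobumkixiliev/ → zizovumkixiliev.
Rule 2 (regressive voicing assimilation): no segment meets the environment; /zizovumkixiliev/ is unchanged.
Rule 3 (post-nasal voicing): /k/ is a voiceless stop immediately after the nasal /m/, so it voices to [g]. /zizovumkixiliev/ → zizovumgixiliev.
Rule 4 (final devoicing): /v/ is a voiced obstruent in word-final position, so it devoices to [f]. /zizovumgixiliev/ → zizovumgixilief.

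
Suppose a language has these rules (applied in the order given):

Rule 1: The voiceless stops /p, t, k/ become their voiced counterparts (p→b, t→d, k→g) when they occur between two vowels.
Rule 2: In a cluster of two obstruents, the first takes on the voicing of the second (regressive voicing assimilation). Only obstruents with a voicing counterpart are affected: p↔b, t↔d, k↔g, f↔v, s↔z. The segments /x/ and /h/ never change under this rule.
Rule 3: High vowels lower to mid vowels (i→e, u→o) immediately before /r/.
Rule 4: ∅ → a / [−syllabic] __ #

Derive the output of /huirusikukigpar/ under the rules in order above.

Rule 1 (intervocalic voicing): /k/ is a voiceless stop between vowels /i/ and /u/, so it voices to [g]. /k/ is a voiceless stop between vowels /u/ and /i/, so it voices to [g]. /huirusikukigpar/ → huirusigugigpar.
Rule 2 (regressive voicing assimilation): /g/ precedes the voiceless obstruent /p/, so it devoices to [k] by assimilation. /huirusigugigpar/ → huirusigugikpar.
Rule 3 (pre-rhotic lowering): /i/ is a high vowel immediately before /r/, so it lowers to [e]. /huirusigugikpar/ → huerusigugikpar.
Rule 4 (final a-epenthesis): the form ends in the consonant /r/, so [a] is inserted word-finally. /huerusigugikpar/ → huerusigugikpara.

huerusigugikpara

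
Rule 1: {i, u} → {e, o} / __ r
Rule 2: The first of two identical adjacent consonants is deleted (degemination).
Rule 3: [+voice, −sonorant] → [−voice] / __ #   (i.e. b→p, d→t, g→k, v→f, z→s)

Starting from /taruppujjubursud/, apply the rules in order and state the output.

tarupujuborsut

Rule 1 (pre-rhotic lowering): /u/ is a high vowel immediately before /r/, so it lowers to [o]. /taruppujjubursud/ → taruppujjuborsud.
Rule 2 (degemination): /pp/ is a geminate; the first /p/ deletes. /jj/ is a geminate; the first /j/ deletes. /taruppujjuborsud/ → tarupujuborsud.
Rule 3 (final devoicing): /d/ is a voiced obstruent in word-final position, so it devoices to [t]. /tarupujuborsud/ → tarupujuborsut.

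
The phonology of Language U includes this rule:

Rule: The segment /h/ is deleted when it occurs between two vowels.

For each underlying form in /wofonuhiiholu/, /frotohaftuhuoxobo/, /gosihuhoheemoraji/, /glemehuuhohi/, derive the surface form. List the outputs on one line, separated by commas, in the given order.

wofonuiiolu, frotoaftuuoxobo, gosiuoeemoraji, glemeuuoi

/wofonuhiiholu/: /h/ occurs between vowels /u/ and /i/, so it deletes. /h/ occurs between vowels /i/ and /o/, so it deletes. → [wofonuiiolu].
/frotohaftuhuoxobo/: /h/ occurs between vowels /o/ and /a/, so it deletes. /h/ occurs between vowels /u/ and /u/, so it deletes. → [frotoaftuuoxobo].
/gosihuhoheemoraji/: /h/ occurs between vowels /i/ and /u/, so it deletes. /h/ occurs between vowels /u/ and /o/, so it deletes. /h/ occurs between vowels /o/ and /e/, so it deletes. → [gosiuoeemoraji].
/glemehuuhohi/: /h/ occurs between vowels /e/ and /u/, so it deletes. /h/ occurs between vowels /u/ and /o/, so it deletes. /h/ occurs between vowels /o/ and /i/, so it deletes. → [glemeuuoi].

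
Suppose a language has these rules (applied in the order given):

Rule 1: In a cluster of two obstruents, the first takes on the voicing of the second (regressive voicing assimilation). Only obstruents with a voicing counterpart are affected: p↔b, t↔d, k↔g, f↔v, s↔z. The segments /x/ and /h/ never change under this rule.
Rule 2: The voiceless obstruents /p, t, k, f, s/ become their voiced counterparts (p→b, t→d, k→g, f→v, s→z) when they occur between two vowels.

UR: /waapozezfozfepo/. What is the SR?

Rule 1 (regressive voicing assimilation): /z/ precedes the voiceless obstruent /f/, so it devoices to [s] by assimilation. /z/ precedes the voiceless obstruent /f/, so it devoices to [s] by assimilation. /waapozezfozfepo/ → waapozesfosfepo.
Rule 2 (intervocalic voicing): /p/ is a voiceless obstruent between vowels /a/ and /o/, so it voices to [b]. /p/ is a voiceless obstruent between vowels /e/ and /o/, so it voices to [b]. /waapozesfosfepo/ → waabozesfosfebo.

waabozesfosfebo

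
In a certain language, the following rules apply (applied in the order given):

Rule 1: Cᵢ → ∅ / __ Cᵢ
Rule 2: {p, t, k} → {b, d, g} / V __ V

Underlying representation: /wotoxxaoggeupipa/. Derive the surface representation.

Rule 1 (degemination): /xx/ is a geminate; the first /x/ deletes. /gg/ is a geminate; the first /g/ deletes. /wotoxxaoggeupipa/ → wotoxaogeupipa.
Rule 2 (intervocalic voicing): /t/ is a voiceless stop between vowels /o/ and /o/, so it voices to [d]. /p/ is a voiceless stop between vowels /u/ and /i/, so it voices to [b]. /p/ is a voiceless stop between vowels /i/ and /a/, so it voices to [b]. /wotoxaogeupipa/ → wodoxaogeubiba.

wodoxaogeubiba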